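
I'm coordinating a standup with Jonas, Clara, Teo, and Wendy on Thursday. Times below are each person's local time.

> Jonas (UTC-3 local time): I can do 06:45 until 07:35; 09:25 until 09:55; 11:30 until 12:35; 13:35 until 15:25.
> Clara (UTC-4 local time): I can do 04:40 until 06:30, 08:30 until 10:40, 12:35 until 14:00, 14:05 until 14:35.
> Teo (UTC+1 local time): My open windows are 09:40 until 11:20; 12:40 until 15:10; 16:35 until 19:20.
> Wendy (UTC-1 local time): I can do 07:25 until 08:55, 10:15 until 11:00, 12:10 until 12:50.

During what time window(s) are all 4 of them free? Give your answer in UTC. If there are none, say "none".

Jonas in UTC: 09:45-10:35, 12:25-12:55, 14:30-15:35, 16:35-18:25 (add 3h to convert from UTC-3).
Clara in UTC: 08:40-10:30, 12:30-14:40, 16:35-18:00, 18:05-18:35 (add 4h to convert from UTC-4).
Teo in UTC: 08:40-10:20, 11:40-14:10, 15:35-18:20 (subtract 1h to convert from UTC+1).
Wendy in UTC: 08:25-09:55, 11:15-12:00, 13:10-13:50 (add 1h to convert from UTC-1).
Jonas ∩ Clara: 09:45-10:30, 12:30-12:55, 14:30-14:40, 16:35-18:00, 18:05-18:25.
Jonas ∩ Clara ∩ Teo: 09:45-10:20, 12:30-12:55, 16:35-18:00, 18:05-18:20.
Jonas ∩ Clara ∩ Teo ∩ Wendy: 09:45-09:55.

09:45-09:55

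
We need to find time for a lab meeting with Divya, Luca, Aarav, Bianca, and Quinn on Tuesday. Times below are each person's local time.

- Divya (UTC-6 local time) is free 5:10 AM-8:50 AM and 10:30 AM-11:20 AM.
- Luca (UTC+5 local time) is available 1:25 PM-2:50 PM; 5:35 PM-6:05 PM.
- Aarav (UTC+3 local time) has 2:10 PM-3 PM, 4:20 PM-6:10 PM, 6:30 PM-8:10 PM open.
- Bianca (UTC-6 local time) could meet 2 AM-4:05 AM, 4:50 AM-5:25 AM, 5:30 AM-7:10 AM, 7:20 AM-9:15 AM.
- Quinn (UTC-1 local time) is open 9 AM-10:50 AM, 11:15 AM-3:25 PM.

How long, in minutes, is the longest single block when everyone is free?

0

Divya in UTC: 11:10-14:50, 16:30-17:20 (add 6h to convert from UTC-6).
Luca in UTC: 08:25-09:50, 12:35-13:05 (subtract 5h to convert from UTC+5).
Aarav in UTC: 11:10-12:00, 13:20-15:10, 15:30-17:10 (subtract 3h to convert from UTC+3).
Bianca in UTC: 08:00-10:05, 10:50-11:25, 11:30-13:10, 13:20-15:15 (add 6h to convert from UTC-6).
Quinn in UTC: 10:00-11:50, 12:15-16:25 (add 1h to convert from UTC-1).
Divya ∩ Luca: 12:35-13:05.
Divya ∩ Luca ∩ Aarav: ∅.
Divya ∩ Luca ∩ Aarav ∩ Bianca: ∅.
Divya ∩ Luca ∩ Aarav ∩ Bianca ∩ Quinn: ∅.
There is no time when everyone is free.
No common window exists, so the longest block is 0 minutes.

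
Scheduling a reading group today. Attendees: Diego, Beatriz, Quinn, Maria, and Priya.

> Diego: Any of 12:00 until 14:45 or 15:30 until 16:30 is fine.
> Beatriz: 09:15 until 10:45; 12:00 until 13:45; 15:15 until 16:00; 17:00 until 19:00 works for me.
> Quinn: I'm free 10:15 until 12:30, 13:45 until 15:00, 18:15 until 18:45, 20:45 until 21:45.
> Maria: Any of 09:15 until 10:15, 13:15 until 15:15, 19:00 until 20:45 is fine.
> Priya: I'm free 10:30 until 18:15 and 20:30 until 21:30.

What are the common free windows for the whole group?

none

Diego ∩ Beatriz: 12:00-13:45, 15:30-16:00.
Diego ∩ Beatriz ∩ Quinn: 12:00-12:30.
Diego ∩ Beatriz ∩ Quinn ∩ Maria: ∅.
Diego ∩ Beatriz ∩ Quinn ∩ Maria ∩ Priya: ∅.
There is no time when everyone is free.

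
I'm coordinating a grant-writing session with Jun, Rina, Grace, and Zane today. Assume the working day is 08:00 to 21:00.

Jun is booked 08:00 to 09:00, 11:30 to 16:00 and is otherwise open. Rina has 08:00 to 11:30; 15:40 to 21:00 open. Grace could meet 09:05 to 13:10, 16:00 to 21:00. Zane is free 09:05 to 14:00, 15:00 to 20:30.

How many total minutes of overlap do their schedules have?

415

Jun free: 09:00-11:30, 16:00-21:00 (invert busy blocks within the working day).
Rina free: 08:00-11:30, 15:40-21:00.
Grace free: 09:05-13:10, 16:00-21:00.
Zane free: 09:05-14:00, 15:00-20:30.
Jun ∩ Rina: 09:00-11:30, 16:00-21:00.
Jun ∩ Rina ∩ Grace: 09:05-11:30, 16:00-21:00.
Jun ∩ Rina ∩ Grace ∩ Zane: 09:05-11:30, 16:00-20:30.
Summing the common windows: 145 + 270 = 415 minutes.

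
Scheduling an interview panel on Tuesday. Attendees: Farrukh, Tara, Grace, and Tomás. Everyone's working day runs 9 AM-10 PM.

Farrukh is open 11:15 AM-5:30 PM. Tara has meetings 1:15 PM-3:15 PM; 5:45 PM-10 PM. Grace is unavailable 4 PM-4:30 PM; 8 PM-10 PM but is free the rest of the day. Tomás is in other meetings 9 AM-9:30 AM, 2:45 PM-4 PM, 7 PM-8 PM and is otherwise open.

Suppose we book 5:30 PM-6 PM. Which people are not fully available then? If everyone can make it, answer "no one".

Farrukh free: 11:15-17:30.
Tara free: 09:00-13:15, 15:15-17:45 (invert busy blocks within the working day).
Grace free: 09:00-16:00, 16:30-20:00 (invert busy blocks within the working day).
Tomás free: 09:30-14:45, 16:00-19:00, 20:00-22:00 (invert busy blocks within the working day).
Farrukh: not fully free for 17:30-18:00. Tara: not fully free for 17:30-18:00. Grace: free for 17:30-18:00. Tomás: free for 17:30-18:00.

Farrukh, Tara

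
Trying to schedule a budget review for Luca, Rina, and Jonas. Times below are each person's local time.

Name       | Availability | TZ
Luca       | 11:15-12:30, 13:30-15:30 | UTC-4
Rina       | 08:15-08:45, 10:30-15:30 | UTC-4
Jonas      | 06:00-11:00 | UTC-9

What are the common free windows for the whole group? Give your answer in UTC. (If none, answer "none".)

15:15-16:30, 17:30-19:30

Luca in UTC: 15:15-16:30, 17:30-19:30 (add 4h to convert from UTC-4).
Rina in UTC: 12:15-12:45, 14:30-19:30 (add 4h to convert from UTC-4).
Jonas in UTC: 15:00-20:00 (add 9h to convert from UTC-9).
Luca ∩ Rina: 15:15-16:30, 17:30-19:30.
Luca ∩ Rina ∩ Jonas: 15:15-16:30, 17:30-19:30.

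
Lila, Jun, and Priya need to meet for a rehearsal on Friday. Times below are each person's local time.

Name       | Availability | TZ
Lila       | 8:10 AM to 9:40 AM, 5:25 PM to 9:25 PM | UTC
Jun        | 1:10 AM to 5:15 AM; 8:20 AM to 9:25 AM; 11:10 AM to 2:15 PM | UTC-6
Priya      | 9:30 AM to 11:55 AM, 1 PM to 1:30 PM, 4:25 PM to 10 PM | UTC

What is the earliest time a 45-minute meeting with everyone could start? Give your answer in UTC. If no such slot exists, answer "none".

17:25

Lila in UTC: 08:10-09:40, 17:25-21:25.
Jun in UTC: 07:10-11:15, 14:20-15:25, 17:10-20:15 (add 6h to convert from UTC-6).
Priya in UTC: 09:30-11:55, 13:00-13:30, 16:25-22:00.
Lila ∩ Jun: 08:10-09:40, 17:25-20:15.
Lila ∩ Jun ∩ Priya: 09:30-09:40, 17:25-20:15.
The first common window of at least 45 minutes is 17:25-20:15, so the earliest start is 17:25.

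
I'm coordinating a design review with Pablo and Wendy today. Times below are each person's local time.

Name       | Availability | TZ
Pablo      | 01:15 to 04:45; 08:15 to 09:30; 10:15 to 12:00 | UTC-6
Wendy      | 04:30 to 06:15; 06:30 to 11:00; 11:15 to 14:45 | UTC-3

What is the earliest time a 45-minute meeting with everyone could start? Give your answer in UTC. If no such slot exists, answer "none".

07:30

Pablo in UTC: 07:15-10:45, 14:15-15:30, 16:15-18:00 (add 6h to convert from UTC-6).
Wendy in UTC: 07:30-09:15, 09:30-14:00, 14:15-17:45 (add 3h to convert from UTC-3).
Pablo ∩ Wendy: 07:30-09:15, 09:30-10:45, 14:15-15:30, 16:15-17:45.
So the common availability across everyone is 07:30-09:15, 09:30-10:45, 14:15-15:30, 16:15-17:45.
The first common window of at least 45 minutes is 07:30-09:15, so the earliest start is 07:30.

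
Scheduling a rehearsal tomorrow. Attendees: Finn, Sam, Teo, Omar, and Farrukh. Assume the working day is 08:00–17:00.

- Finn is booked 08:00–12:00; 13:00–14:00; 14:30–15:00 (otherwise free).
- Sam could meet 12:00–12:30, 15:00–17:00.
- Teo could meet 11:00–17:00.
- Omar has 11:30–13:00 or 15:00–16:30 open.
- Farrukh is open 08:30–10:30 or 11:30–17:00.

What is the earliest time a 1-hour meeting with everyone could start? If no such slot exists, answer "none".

15:00

Finn free: 12:00-13:00, 14:00-14:30, 15:00-17:00 (invert busy blocks within the working day).
Sam free: 12:00-12:30, 15:00-17:00.
Teo free: 11:00-17:00.
Omar free: 11:30-13:00, 15:00-16:30.
Farrukh free: 08:30-10:30, 11:30-17:00.
Finn ∩ Sam: 12:00-12:30, 15:00-17:00.
Finn ∩ Sam ∩ Teo: 12:00-12:30, 15:00-17:00.
Finn ∩ Sam ∩ Teo ∩ Omar: 12:00-12:30, 15:00-16:30.
Finn ∩ Sam ∩ Teo ∩ Omar ∩ Farrukh: 12:00-12:30, 15:00-16:30.
Those are the intersection windows.
The first common window of at least 60 minutes is 15:00-16:30, so the earliest start is 15:00.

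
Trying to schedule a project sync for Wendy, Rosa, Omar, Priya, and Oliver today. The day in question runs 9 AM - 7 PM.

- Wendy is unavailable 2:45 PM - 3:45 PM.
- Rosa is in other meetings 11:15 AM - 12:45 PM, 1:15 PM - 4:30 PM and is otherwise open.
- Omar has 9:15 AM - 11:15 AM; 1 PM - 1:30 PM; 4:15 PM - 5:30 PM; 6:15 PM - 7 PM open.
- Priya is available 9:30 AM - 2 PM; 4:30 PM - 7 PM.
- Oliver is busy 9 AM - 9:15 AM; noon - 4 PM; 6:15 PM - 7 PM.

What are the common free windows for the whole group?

09:30-11:15, 16:30-17:30

Wendy free: 09:00-14:45, 15:45-19:00 (invert busy blocks within the working day).
Rosa free: 09:00-11:15, 12:45-13:15, 16:30-19:00 (invert busy blocks within the working day).
Omar free: 09:15-11:15, 13:00-13:30, 16:15-17:30, 18:15-19:00.
Priya free: 09:30-14:00, 16:30-19:00.
Oliver free: 09:15-12:00, 16:00-18:15 (invert busy blocks within the working day).
Wendy ∩ Rosa: 09:00-11:15, 12:45-13:15, 16:30-19:00.
Wendy ∩ Rosa ∩ Omar: 09:15-11:15, 13:00-13:15, 16:30-17:30, 18:15-19:00.
Wendy ∩ Rosa ∩ Omar ∩ Priya: 09:30-11:15, 13:00-13:15, 16:30-17:30, 18:15-19:00.
Wendy ∩ Rosa ∩ Omar ∩ Priya ∩ Oliver: 09:30-11:15, 16:30-17:30.
So the common availability across everyone is 09:30-11:15, 16:30-17:30.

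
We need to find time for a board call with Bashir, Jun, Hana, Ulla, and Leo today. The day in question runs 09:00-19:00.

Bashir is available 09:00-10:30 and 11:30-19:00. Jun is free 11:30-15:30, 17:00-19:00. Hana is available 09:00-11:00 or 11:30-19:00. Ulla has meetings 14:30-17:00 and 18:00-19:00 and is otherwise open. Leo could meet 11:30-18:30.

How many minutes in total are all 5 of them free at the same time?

Bashir free: 09:00-10:30, 11:30-19:00.
Jun free: 11:30-15:30, 17:00-19:00.
Hana free: 09:00-11:00, 11:30-19:00.
Ulla free: 09:00-14:30, 17:00-18:00 (invert busy blocks within the working day).
Leo free: 11:30-18:30.
Bashir ∩ Jun: 11:30-15:30, 17:00-19:00.
Bashir ∩ Jun ∩ Hana: 11:30-15:30, 17:00-19:00.
Bashir ∩ Jun ∩ Hana ∩ Ulla: 11:30-14:30, 17:00-18:00.
Bashir ∩ Jun ∩ Hana ∩ Ulla ∩ Leo: 11:30-14:30, 17:00-18:00.
Summing the common windows: 180 + 60 = 240 minutes.

240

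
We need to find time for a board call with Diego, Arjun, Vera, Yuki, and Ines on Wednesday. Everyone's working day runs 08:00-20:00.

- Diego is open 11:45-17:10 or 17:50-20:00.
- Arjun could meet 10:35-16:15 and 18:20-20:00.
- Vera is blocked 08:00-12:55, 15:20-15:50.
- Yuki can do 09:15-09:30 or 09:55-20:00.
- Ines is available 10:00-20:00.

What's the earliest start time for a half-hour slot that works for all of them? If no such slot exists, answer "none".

Diego free: 11:45-17:10, 17:50-20:00.
Arjun free: 10:35-16:15, 18:20-20:00.
Vera free: 12:55-15:20, 15:50-20:00 (invert busy blocks within the working day).
Yuki free: 09:15-09:30, 09:55-20:00.
Ines free: 10:00-20:00.
Diego ∩ Arjun: 11:45-16:15, 18:20-20:00.
Diego ∩ Arjun ∩ Vera: 12:55-15:20, 15:50-16:15, 18:20-20:00.
Diego ∩ Arjun ∩ Vera ∩ Yuki: 12:55-15:20, 15:50-16:15, 18:20-20:00.
Diego ∩ Arjun ∩ Vera ∩ Yuki ∩ Ines: 12:55-15:20, 15:50-16:15, 18:20-20:00.
So the common availability across everyone is 12:55-15:20, 15:50-16:15, 18:20-20:00.
The first common window of at least 30 minutes is 12:55-15:20, so the earliest start is 12:55.

12:55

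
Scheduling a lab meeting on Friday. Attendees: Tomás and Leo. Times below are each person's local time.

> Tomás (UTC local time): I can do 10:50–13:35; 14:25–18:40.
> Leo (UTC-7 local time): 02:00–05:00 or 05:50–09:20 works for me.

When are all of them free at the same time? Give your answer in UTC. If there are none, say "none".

Tomás in UTC: 10:50-13:35, 14:25-18:40.
Leo in UTC: 09:00-12:00, 12:50-16:20 (add 7h to convert from UTC-7).
Tomás ∩ Leo: 10:50-12:00, 12:50-13:35, 14:25-16:20.
So the common availability across everyone is 10:50-12:00, 12:50-13:35, 14:25-16:20.

10:50-12:00, 12:50-13:35, 14:25-16:20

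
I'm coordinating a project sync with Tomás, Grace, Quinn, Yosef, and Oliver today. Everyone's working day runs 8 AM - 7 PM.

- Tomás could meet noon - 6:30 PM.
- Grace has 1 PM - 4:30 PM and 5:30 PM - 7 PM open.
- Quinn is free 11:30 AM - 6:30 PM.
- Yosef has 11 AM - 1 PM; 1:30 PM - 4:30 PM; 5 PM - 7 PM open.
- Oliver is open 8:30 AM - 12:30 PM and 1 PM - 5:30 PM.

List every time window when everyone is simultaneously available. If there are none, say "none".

13:30-16:30

Tomás ∩ Grace: 13:00-16:30, 17:30-18:30.
Tomás ∩ Grace ∩ Quinn: 13:00-16:30, 17:30-18:30.
Tomás ∩ Grace ∩ Quinn ∩ Yosef: 13:30-16:30, 17:30-18:30.
Tomás ∩ Grace ∩ Quinn ∩ Yosef ∩ Oliver: 13:30-16:30.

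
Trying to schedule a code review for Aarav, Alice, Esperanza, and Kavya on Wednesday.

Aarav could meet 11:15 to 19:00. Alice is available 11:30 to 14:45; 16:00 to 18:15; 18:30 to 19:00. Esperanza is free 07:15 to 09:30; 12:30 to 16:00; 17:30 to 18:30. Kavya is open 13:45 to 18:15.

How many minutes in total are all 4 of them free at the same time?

105

Aarav ∩ Alice: 11:30-14:45, 16:00-18:15, 18:30-19:00.
Aarav ∩ Alice ∩ Esperanza: 12:30-14:45, 17:30-18:15.
Aarav ∩ Alice ∩ Esperanza ∩ Kavya: 13:45-14:45, 17:30-18:15.
Summing the common windows: 60 + 45 = 105 minutes.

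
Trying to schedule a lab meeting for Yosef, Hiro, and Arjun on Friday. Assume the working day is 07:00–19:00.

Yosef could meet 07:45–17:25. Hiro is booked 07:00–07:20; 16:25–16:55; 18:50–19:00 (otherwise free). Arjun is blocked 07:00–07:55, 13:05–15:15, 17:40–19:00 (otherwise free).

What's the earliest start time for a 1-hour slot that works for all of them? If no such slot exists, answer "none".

Yosef free: 07:45-17:25.
Hiro free: 07:20-16:25, 16:55-18:50 (invert busy blocks within the working day).
Arjun free: 07:55-13:05, 15:15-17:40 (invert busy blocks within the working day).
Yosef ∩ Hiro: 07:45-16:25, 16:55-17:25.
Yosef ∩ Hiro ∩ Arjun: 07:55-13:05, 15:15-16:25, 16:55-17:25.
The first common window of at least 60 minutes is 07:55-13:05, so the earliest start is 07:55.

07:55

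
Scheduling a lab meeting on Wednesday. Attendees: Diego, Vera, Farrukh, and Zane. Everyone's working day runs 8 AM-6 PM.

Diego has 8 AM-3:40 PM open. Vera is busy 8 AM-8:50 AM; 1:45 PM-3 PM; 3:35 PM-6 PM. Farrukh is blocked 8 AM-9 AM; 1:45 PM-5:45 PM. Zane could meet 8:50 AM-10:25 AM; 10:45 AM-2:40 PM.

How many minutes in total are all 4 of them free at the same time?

Diego free: 08:00-15:40.
Vera free: 08:50-13:45, 15:00-15:35 (invert busy blocks within the working day).
Farrukh free: 09:00-13:45, 17:45-18:00 (invert busy blocks within the working day).
Zane free: 08:50-10:25, 10:45-14:40.
Diego ∩ Vera: 08:50-13:45, 15:00-15:35.
Diego ∩ Vera ∩ Farrukh: 09:00-13:45.
Diego ∩ Vera ∩ Farrukh ∩ Zane: 09:00-10:25, 10:45-13:45.
Summing the common windows: 85 + 180 = 265 minutes.

265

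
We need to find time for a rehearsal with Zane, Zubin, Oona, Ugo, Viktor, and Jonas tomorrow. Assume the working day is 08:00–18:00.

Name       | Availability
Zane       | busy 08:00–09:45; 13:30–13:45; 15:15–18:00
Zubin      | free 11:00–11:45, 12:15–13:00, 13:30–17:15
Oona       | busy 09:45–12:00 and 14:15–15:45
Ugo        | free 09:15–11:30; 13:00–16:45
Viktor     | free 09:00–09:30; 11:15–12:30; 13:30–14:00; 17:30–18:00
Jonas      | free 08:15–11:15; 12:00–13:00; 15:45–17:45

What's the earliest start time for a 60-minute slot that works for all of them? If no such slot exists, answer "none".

none

Zane free: 09:45-13:30, 13:45-15:15 (invert busy blocks within the working day).
Zubin free: 11:00-11:45, 12:15-13:00, 13:30-17:15.
Oona free: 08:00-09:45, 12:00-14:15, 15:45-18:00 (invert busy blocks within the working day).
Ugo free: 09:15-11:30, 13:00-16:45.
Viktor free: 09:00-09:30, 11:15-12:30, 13:30-14:00, 17:30-18:00.
Jonas free: 08:15-11:15, 12:00-13:00, 15:45-17:45.
Zane ∩ Zubin: 11:00-11:45, 12:15-13:00, 13:45-15:15.
Zane ∩ Zubin ∩ Oona: 12:15-13:00, 13:45-14:15.
Zane ∩ Zubin ∩ Oona ∩ Ugo: 13:45-14:15.
Zane ∩ Zubin ∩ Oona ∩ Ugo ∩ Viktor: 13:45-14:00.
Zane ∩ Zubin ∩ Oona ∩ Ugo ∩ Viktor ∩ Jonas: ∅.
There is no time when everyone is free.
No common window is at least 60 minutes long.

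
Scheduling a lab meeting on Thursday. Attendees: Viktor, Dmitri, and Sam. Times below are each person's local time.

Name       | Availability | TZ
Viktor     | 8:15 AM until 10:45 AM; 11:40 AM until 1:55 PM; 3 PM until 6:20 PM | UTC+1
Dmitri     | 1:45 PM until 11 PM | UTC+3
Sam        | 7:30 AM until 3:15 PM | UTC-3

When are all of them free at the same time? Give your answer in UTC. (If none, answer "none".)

Viktor in UTC: 07:15-09:45, 10:40-12:55, 14:00-17:20 (subtract 1h to convert from UTC+1).
Dmitri in UTC: 10:45-20:00 (subtract 3h to convert from UTC+3).
Sam in UTC: 10:30-18:15 (add 3h to convert from UTC-3).
Viktor ∩ Dmitri: 10:45-12:55, 14:00-17:20.
Viktor ∩ Dmitri ∩ Sam: 10:45-12:55, 14:00-17:20.

10:45-12:55, 14:00-17:20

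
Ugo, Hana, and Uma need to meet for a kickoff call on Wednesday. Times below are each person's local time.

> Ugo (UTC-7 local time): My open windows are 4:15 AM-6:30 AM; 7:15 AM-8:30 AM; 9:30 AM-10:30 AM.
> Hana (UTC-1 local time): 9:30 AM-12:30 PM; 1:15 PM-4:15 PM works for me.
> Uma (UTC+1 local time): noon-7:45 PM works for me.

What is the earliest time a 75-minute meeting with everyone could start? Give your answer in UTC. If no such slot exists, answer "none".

Ugo in UTC: 11:15-13:30, 14:15-15:30, 16:30-17:30 (add 7h to convert from UTC-7).
Hana in UTC: 10:30-13:30, 14:15-17:15 (add 1h to convert from UTC-1).
Uma in UTC: 11:00-18:45 (subtract 1h to convert from UTC+1).
Ugo ∩ Hana: 11:15-13:30, 14:15-15:30, 16:30-17:15.
Ugo ∩ Hana ∩ Uma: 11:15-13:30, 14:15-15:30, 16:30-17:15.
Those are the intersection windows.
The first common window of at least 75 minutes is 11:15-13:30, so the earliest start is 11:15.

11:15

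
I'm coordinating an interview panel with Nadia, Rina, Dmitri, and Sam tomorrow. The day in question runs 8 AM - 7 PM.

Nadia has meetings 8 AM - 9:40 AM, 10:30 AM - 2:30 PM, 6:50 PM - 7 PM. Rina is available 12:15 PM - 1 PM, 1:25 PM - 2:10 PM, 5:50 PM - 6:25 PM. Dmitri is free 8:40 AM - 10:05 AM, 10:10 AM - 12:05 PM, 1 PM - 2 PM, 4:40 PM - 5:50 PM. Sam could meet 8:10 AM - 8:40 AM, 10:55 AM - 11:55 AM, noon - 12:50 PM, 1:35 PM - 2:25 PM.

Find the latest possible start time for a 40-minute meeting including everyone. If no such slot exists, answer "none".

Nadia free: 09:40-10:30, 14:30-18:50 (invert busy blocks within the working day).
Rina free: 12:15-13:00, 13:25-14:10, 17:50-18:25.
Dmitri free: 08:40-10:05, 10:10-12:05, 13:00-14:00, 16:40-17:50.
Sam free: 08:10-08:40, 10:55-11:55, 12:00-12:50, 13:35-14:25.
Nadia ∩ Rina: 17:50-18:25.
Nadia ∩ Rina ∩ Dmitri: ∅.
Nadia ∩ Rina ∩ Dmitri ∩ Sam: ∅.
There is no time when everyone is free.
No common window is at least 40 minutes long.

none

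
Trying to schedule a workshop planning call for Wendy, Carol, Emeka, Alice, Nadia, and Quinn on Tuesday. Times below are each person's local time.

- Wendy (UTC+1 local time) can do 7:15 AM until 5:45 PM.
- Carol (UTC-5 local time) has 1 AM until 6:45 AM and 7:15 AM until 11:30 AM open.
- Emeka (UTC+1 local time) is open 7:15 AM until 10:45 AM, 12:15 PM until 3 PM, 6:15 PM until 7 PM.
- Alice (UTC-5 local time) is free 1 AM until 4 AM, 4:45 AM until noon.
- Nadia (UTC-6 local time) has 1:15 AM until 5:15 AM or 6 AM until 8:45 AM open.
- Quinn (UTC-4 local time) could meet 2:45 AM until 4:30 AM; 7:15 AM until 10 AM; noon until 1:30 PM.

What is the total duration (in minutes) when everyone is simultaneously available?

Wendy in UTC: 06:15-16:45 (subtract 1h to convert from UTC+1).
Carol in UTC: 06:00-11:45, 12:15-16:30 (add 5h to convert from UTC-5).
Emeka in UTC: 06:15-09:45, 11:15-14:00, 17:15-18:00 (subtract 1h to convert from UTC+1).
Alice in UTC: 06:00-09:00, 09:45-17:00 (add 5h to convert from UTC-5).
Nadia in UTC: 07:15-11:15, 12:00-14:45 (add 6h to convert from UTC-6).
Quinn in UTC: 06:45-08:30, 11:15-14:00, 16:00-17:30 (add 4h to convert from UTC-4).
Wendy ∩ Carol: 06:15-11:45, 12:15-16:30.
Wendy ∩ Carol ∩ Emeka: 06:15-09:45, 11:15-11:45, 12:15-14:00.
Wendy ∩ Carol ∩ Emeka ∩ Alice: 06:15-09:00, 11:15-11:45, 12:15-14:00.
Wendy ∩ Carol ∩ Emeka ∩ Alice ∩ Nadia: 07:15-09:00, 12:15-14:00.
Wendy ∩ Carol ∩ Emeka ∩ Alice ∩ Nadia ∩ Quinn: 07:15-08:30, 12:15-14:00.
Summing the common windows: 75 + 105 = 180 minutes.

180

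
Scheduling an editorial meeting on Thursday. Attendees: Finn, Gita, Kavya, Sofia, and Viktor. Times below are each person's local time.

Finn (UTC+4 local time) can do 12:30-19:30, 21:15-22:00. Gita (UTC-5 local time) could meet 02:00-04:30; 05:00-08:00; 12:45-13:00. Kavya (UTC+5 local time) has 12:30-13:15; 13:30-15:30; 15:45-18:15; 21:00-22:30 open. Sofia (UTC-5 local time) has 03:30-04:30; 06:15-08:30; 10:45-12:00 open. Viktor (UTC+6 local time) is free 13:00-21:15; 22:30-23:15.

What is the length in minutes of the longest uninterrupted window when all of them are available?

Finn in UTC: 08:30-15:30, 17:15-18:00 (subtract 4h to convert from UTC+4).
Gita in UTC: 07:00-09:30, 10:00-13:00, 17:45-18:00 (add 5h to convert from UTC-5).
Kavya in UTC: 07:30-08:15, 08:30-10:30, 10:45-13:15, 16:00-17:30 (subtract 5h to convert from UTC+5).
Sofia in UTC: 08:30-09:30, 11:15-13:30, 15:45-17:00 (add 5h to convert from UTC-5).
Viktor in UTC: 07:00-15:15, 16:30-17:15 (subtract 6h to convert from UTC+6).
Finn ∩ Gita: 08:30-09:30, 10:00-13:00, 17:45-18:00.
Finn ∩ Gita ∩ Kavya: 08:30-09:30, 10:00-10:30, 10:45-13:00.
Finn ∩ Gita ∩ Kavya ∩ Sofia: 08:30-09:30, 11:15-13:00.
Finn ∩ Gita ∩ Kavya ∩ Sofia ∩ Viktor: 08:30-09:30, 11:15-13:00.
So the common availability across everyone is 08:30-09:30, 11:15-13:00.
The longest is 11:15-13:00 at 105 minutes.

105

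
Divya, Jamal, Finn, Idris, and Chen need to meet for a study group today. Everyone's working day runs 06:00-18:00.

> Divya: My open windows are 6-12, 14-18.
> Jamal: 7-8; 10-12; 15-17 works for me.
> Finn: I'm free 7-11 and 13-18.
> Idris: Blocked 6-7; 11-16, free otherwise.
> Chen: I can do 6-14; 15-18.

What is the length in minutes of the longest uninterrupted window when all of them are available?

Divya free: 06:00-12:00, 14:00-18:00.
Jamal free: 07:00-08:00, 10:00-12:00, 15:00-17:00.
Finn free: 07:00-11:00, 13:00-18:00.
Idris free: 07:00-11:00, 16:00-18:00 (invert busy blocks within the working day).
Chen free: 06:00-14:00, 15:00-18:00.
Divya ∩ Jamal: 07:00-08:00, 10:00-12:00, 15:00-17:00.
Divya ∩ Jamal ∩ Finn: 07:00-08:00, 10:00-11:00, 15:00-17:00.
Divya ∩ Jamal ∩ Finn ∩ Idris: 07:00-08:00, 10:00-11:00, 16:00-17:00.
Divya ∩ Jamal ∩ Finn ∩ Idris ∩ Chen: 07:00-08:00, 10:00-11:00, 16:00-17:00.
So the common availability across everyone is 07:00-08:00, 10:00-11:00, 16:00-17:00.
The longest is 07:00-08:00 at 60 minutes.

60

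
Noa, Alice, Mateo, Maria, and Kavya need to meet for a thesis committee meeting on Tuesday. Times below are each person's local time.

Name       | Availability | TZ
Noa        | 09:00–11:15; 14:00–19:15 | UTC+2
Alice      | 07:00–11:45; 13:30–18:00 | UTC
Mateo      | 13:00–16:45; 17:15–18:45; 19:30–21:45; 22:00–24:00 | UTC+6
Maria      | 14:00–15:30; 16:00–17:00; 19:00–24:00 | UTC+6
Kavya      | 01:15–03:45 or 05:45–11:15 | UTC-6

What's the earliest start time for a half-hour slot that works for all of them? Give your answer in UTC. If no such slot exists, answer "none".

08:00

Noa in UTC: 07:00-09:15, 12:00-17:15 (subtract 2h to convert from UTC+2).
Alice in UTC: 07:00-11:45, 13:30-18:00.
Mateo in UTC: 07:00-10:45, 11:15-12:45, 13:30-15:45, 16:00-18:00 (subtract 6h to convert from UTC+6).
Maria in UTC: 08:00-09:30, 10:00-11:00, 13:00-18:00 (subtract 6h to convert from UTC+6).
Kavya in UTC: 07:15-09:45, 11:45-17:15 (add 6h to convert from UTC-6).
Noa ∩ Alice: 07:00-09:15, 13:30-17:15.
Noa ∩ Alice ∩ Mateo: 07:00-09:15, 13:30-15:45, 16:00-17:15.
Noa ∩ Alice ∩ Mateo ∩ Maria: 08:00-09:15, 13:30-15:45, 16:00-17:15.
Noa ∩ Alice ∩ Mateo ∩ Maria ∩ Kavya: 08:00-09:15, 13:30-15:45, 16:00-17:15.
The first common window of at least 30 minutes is 08:00-09:15, so the earliest start is 08:00.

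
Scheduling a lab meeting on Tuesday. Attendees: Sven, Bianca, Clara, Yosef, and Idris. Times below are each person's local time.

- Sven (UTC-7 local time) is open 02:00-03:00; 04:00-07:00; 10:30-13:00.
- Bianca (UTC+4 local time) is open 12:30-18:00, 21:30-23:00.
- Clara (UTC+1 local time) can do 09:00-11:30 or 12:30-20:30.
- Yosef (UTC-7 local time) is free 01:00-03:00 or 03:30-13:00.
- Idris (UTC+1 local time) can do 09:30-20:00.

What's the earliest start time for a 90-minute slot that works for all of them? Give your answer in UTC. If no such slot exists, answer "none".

Sven in UTC: 09:00-10:00, 11:00-14:00, 17:30-20:00 (add 7h to convert from UTC-7).
Bianca in UTC: 08:30-14:00, 17:30-19:00 (subtract 4h to convert from UTC+4).
Clara in UTC: 08:00-10:30, 11:30-19:30 (subtract 1h to convert from UTC+1).
Yosef in UTC: 08:00-10:00, 10:30-20:00 (add 7h to convert from UTC-7).
Idris in UTC: 08:30-19:00 (subtract 1h to convert from UTC+1).
Sven ∩ Bianca: 09:00-10:00, 11:00-14:00, 17:30-19:00.
Sven ∩ Bianca ∩ Clara: 09:00-10:00, 11:30-14:00, 17:30-19:00.
Sven ∩ Bianca ∩ Clara ∩ Yosef: 09:00-10:00, 11:30-14:00, 17:30-19:00.
Sven ∩ Bianca ∩ Clara ∩ Yosef ∩ Idris: 09:00-10:00, 11:30-14:00, 17:30-19:00.
The first common window of at least 90 minutes is 11:30-14:00, so the earliest start is 11:30.

11:30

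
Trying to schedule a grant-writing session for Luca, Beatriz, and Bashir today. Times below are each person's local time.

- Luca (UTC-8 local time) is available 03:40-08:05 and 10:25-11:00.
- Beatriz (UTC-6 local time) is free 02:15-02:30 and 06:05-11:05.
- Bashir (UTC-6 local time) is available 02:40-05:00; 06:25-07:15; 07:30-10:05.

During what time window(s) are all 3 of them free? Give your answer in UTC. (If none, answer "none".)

12:25-13:15, 13:30-16:05

Luca in UTC: 11:40-16:05, 18:25-19:00 (add 8h to convert from UTC-8).
Beatriz in UTC: 08:15-08:30, 12:05-17:05 (add 6h to convert from UTC-6).
Bashir in UTC: 08:40-11:00, 12:25-13:15, 13:30-16:05 (add 6h to convert from UTC-6).
Luca ∩ Beatriz: 12:05-16:05.
Luca ∩ Beatriz ∩ Bashir: 12:25-13:15, 13:30-16:05.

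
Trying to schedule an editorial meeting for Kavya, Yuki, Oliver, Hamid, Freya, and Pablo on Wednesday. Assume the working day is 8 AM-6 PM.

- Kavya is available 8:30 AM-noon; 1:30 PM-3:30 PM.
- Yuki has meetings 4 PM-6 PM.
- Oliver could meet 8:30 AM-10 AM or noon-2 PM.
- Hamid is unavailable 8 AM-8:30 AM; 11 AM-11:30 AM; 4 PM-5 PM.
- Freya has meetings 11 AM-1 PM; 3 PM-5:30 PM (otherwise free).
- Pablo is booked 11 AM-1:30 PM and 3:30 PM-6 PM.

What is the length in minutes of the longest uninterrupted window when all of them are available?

90

Kavya free: 08:30-12:00, 13:30-15:30.
Yuki free: 08:00-16:00 (invert busy blocks within the working day).
Oliver free: 08:30-10:00, 12:00-14:00.
Hamid free: 08:30-11:00, 11:30-16:00, 17:00-18:00 (invert busy blocks within the working day).
Freya free: 08:00-11:00, 13:00-15:00, 17:30-18:00 (invert busy blocks within the working day).
Pablo free: 08:00-11:00, 13:30-15:30 (invert busy blocks within the working day).
Kavya ∩ Yuki: 08:30-12:00, 13:30-15:30.
Kavya ∩ Yuki ∩ Oliver: 08:30-10:00, 13:30-14:00.
Kavya ∩ Yuki ∩ Oliver ∩ Hamid: 08:30-10:00, 13:30-14:00.
Kavya ∩ Yuki ∩ Oliver ∩ Hamid ∩ Freya: 08:30-10:00, 13:30-14:00.
Kavya ∩ Yuki ∩ Oliver ∩ Hamid ∩ Freya ∩ Pablo: 08:30-10:00, 13:30-14:00.
The longest is 08:30-10:00 at 90 minutes.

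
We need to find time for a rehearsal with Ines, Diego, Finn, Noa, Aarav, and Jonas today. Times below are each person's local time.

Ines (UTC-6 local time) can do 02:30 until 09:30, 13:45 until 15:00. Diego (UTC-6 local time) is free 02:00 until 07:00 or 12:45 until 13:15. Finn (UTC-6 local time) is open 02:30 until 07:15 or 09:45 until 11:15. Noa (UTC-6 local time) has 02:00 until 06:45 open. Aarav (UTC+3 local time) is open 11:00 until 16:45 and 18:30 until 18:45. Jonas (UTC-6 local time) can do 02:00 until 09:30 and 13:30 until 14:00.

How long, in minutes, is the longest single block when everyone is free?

Ines in UTC: 08:30-15:30, 19:45-21:00 (add 6h to convert from UTC-6).
Diego in UTC: 08:00-13:00, 18:45-19:15 (add 6h to convert from UTC-6).
Finn in UTC: 08:30-13:15, 15:45-17:15 (add 6h to convert from UTC-6).
Noa in UTC: 08:00-12:45 (add 6h to convert from UTC-6).
Aarav in UTC: 08:00-13:45, 15:30-15:45 (subtract 3h to convert from UTC+3).
Jonas in UTC: 08:00-15:30, 19:30-20:00 (add 6h to convert from UTC-6).
Ines ∩ Diego: 08:30-13:00.
Ines ∩ Diego ∩ Finn: 08:30-13:00.
Ines ∩ Diego ∩ Finn ∩ Noa: 08:30-12:45.
Ines ∩ Diego ∩ Finn ∩ Noa ∩ Aarav: 08:30-12:45.
Ines ∩ Diego ∩ Finn ∩ Noa ∩ Aarav ∩ Jonas: 08:30-12:45.
So the common availability across everyone is 08:30-12:45.
The longest is 08:30-12:45 at 255 minutes.

255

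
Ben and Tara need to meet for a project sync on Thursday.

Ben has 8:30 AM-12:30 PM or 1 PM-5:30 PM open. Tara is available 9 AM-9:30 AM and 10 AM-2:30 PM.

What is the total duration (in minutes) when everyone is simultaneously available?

Ben ∩ Tara: 09:00-09:30, 10:00-12:30, 13:00-14:30.
Summing the common windows: 30 + 150 + 90 = 270 minutes.

270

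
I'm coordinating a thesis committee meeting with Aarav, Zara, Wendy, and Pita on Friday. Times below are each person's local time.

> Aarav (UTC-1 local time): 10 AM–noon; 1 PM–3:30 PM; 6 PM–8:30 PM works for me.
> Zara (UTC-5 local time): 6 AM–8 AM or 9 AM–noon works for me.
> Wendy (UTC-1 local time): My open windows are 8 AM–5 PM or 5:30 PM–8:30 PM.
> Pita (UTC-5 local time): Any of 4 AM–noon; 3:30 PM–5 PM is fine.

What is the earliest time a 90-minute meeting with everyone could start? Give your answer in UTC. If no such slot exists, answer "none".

11:00

Aarav in UTC: 11:00-13:00, 14:00-16:30, 19:00-21:30 (add 1h to convert from UTC-1).
Zara in UTC: 11:00-13:00, 14:00-17:00 (add 5h to convert from UTC-5).
Wendy in UTC: 09:00-18:00, 18:30-21:30 (add 1h to convert from UTC-1).
Pita in UTC: 09:00-17:00, 20:30-22:00 (add 5h to convert from UTC-5).
Aarav ∩ Zara: 11:00-13:00, 14:00-16:30.
Aarav ∩ Zara ∩ Wendy: 11:00-13:00, 14:00-16:30.
Aarav ∩ Zara ∩ Wendy ∩ Pita: 11:00-13:00, 14:00-16:30.
Those are the intersection windows.
The first common window of at least 90 minutes is 11:00-13:00, so the earliest start is 11:00.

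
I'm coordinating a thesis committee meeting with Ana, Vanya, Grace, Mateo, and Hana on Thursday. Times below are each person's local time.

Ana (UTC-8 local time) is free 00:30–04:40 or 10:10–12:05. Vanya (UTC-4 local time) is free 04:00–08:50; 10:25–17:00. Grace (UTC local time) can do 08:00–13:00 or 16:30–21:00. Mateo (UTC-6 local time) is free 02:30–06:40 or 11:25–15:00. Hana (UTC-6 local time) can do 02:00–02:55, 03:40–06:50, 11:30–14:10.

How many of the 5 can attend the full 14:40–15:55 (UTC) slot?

1

Ana in UTC: 08:30-12:40, 18:10-20:05 (add 8h to convert from UTC-8).
Vanya in UTC: 08:00-12:50, 14:25-21:00 (add 4h to convert from UTC-4).
Grace in UTC: 08:00-13:00, 16:30-21:00.
Mateo in UTC: 08:30-12:40, 17:25-21:00 (add 6h to convert from UTC-6).
Hana in UTC: 08:00-08:55, 09:40-12:50, 17:30-20:10 (add 6h to convert from UTC-6).
Vanya can make the full 14:40-15:55 slot — that's 1.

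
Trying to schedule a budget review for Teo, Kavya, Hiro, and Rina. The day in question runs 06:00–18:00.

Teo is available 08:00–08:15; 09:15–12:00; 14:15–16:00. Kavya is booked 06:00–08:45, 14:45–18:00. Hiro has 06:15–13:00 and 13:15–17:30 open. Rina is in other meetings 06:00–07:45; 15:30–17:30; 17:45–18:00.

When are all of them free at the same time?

Teo free: 08:00-08:15, 09:15-12:00, 14:15-16:00.
Kavya free: 08:45-14:45 (invert busy blocks within the working day).
Hiro free: 06:15-13:00, 13:15-17:30.
Rina free: 07:45-15:30, 17:30-17:45 (invert busy blocks within the working day).
Teo ∩ Kavya: 09:15-12:00, 14:15-14:45.
Teo ∩ Kavya ∩ Hiro: 09:15-12:00, 14:15-14:45.
Teo ∩ Kavya ∩ Hiro ∩ Rina: 09:15-12:00, 14:15-14:45.
Those are the intersection windows.

09:15-12:00, 14:15-14:45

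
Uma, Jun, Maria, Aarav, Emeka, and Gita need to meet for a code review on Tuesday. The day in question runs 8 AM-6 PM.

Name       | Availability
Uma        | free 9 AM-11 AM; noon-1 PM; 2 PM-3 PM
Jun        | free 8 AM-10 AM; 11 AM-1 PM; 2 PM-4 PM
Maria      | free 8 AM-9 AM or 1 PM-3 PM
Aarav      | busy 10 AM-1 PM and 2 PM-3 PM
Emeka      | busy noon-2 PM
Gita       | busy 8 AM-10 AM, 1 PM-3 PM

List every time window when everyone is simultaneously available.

none

Uma free: 09:00-11:00, 12:00-13:00, 14:00-15:00.
Jun free: 08:00-10:00, 11:00-13:00, 14:00-16:00.
Maria free: 08:00-09:00, 13:00-15:00.
Aarav free: 08:00-10:00, 13:00-14:00, 15:00-18:00 (invert busy blocks within the working day).
Emeka free: 08:00-12:00, 14:00-18:00 (invert busy blocks within the working day).
Gita free: 10:00-13:00, 15:00-18:00 (invert busy blocks within the working day).
Uma ∩ Jun: 09:00-10:00, 12:00-13:00, 14:00-15:00.
Uma ∩ Jun ∩ Maria: 14:00-15:00.
Uma ∩ Jun ∩ Maria ∩ Aarav: ∅.
Uma ∩ Jun ∩ Maria ∩ Aarav ∩ Emeka: ∅.
Uma ∩ Jun ∩ Maria ∩ Aarav ∩ Emeka ∩ Gita: ∅.
There is no time when everyone is free.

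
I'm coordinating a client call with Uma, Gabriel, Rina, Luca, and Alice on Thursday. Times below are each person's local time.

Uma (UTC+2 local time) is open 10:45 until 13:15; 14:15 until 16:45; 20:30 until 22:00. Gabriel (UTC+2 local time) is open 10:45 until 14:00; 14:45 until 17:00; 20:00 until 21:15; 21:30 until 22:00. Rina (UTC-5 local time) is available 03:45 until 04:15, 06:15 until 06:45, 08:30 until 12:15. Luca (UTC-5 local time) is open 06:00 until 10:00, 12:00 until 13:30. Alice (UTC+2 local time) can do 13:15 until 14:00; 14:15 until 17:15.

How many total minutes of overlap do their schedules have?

75

Uma in UTC: 08:45-11:15, 12:15-14:45, 18:30-20:00 (subtract 2h to convert from UTC+2).
Gabriel in UTC: 08:45-12:00, 12:45-15:00, 18:00-19:15, 19:30-20:00 (subtract 2h to convert from UTC+2).
Rina in UTC: 08:45-09:15, 11:15-11:45, 13:30-17:15 (add 5h to convert from UTC-5).
Luca in UTC: 11:00-15:00, 17:00-18:30 (add 5h to convert from UTC-5).
Alice in UTC: 11:15-12:00, 12:15-15:15 (subtract 2h to convert from UTC+2).
Uma ∩ Gabriel: 08:45-11:15, 12:45-14:45, 18:30-19:15, 19:30-20:00.
Uma ∩ Gabriel ∩ Rina: 08:45-09:15, 13:30-14:45.
Uma ∩ Gabriel ∩ Rina ∩ Luca: 13:30-14:45.
Uma ∩ Gabriel ∩ Rina ∩ Luca ∩ Alice: 13:30-14:45.
That's a single block of 75 minutes.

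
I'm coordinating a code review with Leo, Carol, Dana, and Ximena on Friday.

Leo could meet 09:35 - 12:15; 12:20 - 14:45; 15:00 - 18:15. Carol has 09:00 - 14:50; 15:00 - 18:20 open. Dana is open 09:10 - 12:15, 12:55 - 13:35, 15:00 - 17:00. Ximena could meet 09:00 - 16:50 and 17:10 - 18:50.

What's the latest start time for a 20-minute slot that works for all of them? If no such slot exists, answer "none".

Leo ∩ Carol: 09:35-12:15, 12:20-14:45, 15:00-18:15.
Leo ∩ Carol ∩ Dana: 09:35-12:15, 12:55-13:35, 15:00-17:00.
Leo ∩ Carol ∩ Dana ∩ Ximena: 09:35-12:15, 12:55-13:35, 15:00-16:50.
The last common window of at least 20 minutes is 15:00-16:50; a 20-minute meeting can start as late as 16:30 and still end by 16:50.

16:30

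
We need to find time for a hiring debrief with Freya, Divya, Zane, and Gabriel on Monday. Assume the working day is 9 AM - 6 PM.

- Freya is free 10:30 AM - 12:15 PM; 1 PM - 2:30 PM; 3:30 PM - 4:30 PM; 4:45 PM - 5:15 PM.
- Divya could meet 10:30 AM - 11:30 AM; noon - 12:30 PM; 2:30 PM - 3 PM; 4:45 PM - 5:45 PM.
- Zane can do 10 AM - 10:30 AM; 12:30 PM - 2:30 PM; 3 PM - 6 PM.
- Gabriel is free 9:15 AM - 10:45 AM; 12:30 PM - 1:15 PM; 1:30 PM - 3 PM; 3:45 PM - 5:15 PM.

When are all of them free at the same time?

Freya ∩ Divya: 10:30-11:30, 12:00-12:15, 16:45-17:15.
Freya ∩ Divya ∩ Zane: 16:45-17:15.
Freya ∩ Divya ∩ Zane ∩ Gabriel: 16:45-17:15.
Those are the intersection windows.

16:45-17:15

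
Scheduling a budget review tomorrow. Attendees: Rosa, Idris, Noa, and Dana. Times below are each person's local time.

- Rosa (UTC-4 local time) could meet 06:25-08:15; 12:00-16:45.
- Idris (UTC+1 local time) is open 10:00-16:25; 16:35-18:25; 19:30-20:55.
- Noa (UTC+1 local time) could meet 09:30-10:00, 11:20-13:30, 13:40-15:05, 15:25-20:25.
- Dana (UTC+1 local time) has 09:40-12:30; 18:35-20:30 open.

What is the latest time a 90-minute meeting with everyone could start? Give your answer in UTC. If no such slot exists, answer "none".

none

Rosa in UTC: 10:25-12:15, 16:00-20:45 (add 4h to convert from UTC-4).
Idris in UTC: 09:00-15:25, 15:35-17:25, 18:30-19:55 (subtract 1h to convert from UTC+1).
Noa in UTC: 08:30-09:00, 10:20-12:30, 12:40-14:05, 14:25-19:25 (subtract 1h to convert from UTC+1).
Dana in UTC: 08:40-11:30, 17:35-19:30 (subtract 1h to convert from UTC+1).
Rosa ∩ Idris: 10:25-12:15, 16:00-17:25, 18:30-19:55.
Rosa ∩ Idris ∩ Noa: 10:25-12:15, 16:00-17:25, 18:30-19:25.
Rosa ∩ Idris ∩ Noa ∩ Dana: 10:25-11:30, 18:30-19:25.
No common window is at least 90 minutes long.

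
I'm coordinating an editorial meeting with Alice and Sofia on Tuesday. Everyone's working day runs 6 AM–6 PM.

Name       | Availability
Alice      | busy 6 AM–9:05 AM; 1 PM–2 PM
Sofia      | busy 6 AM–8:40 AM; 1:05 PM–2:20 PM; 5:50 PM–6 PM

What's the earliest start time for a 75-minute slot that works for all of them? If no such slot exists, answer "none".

Alice free: 09:05-13:00, 14:00-18:00 (invert busy blocks within the working day).
Sofia free: 08:40-13:05, 14:20-17:50 (invert busy blocks within the working day).
Alice ∩ Sofia: 09:05-13:00, 14:20-17:50.
The first common window of at least 75 minutes is 09:05-13:00, so the earliest start is 09:05.

09:05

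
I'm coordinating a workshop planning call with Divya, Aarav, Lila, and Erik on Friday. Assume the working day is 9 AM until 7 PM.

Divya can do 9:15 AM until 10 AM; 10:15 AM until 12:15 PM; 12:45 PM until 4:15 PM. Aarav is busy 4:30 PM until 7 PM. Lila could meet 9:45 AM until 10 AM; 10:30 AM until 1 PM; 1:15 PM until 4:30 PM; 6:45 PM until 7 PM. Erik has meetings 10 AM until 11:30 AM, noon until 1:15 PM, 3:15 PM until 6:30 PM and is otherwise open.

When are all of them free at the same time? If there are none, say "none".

09:45-10:00, 11:30-12:00, 13:15-15:15

Divya free: 09:15-10:00, 10:15-12:15, 12:45-16:15.
Aarav free: 09:00-16:30 (invert busy blocks within the working day).
Lila free: 09:45-10:00, 10:30-13:00, 13:15-16:30, 18:45-19:00.
Erik free: 09:00-10:00, 11:30-12:00, 13:15-15:15, 18:30-19:00 (invert busy blocks within the working day).
Divya ∩ Aarav: 09:15-10:00, 10:15-12:15, 12:45-16:15.
Divya ∩ Aarav ∩ Lila: 09:45-10:00, 10:30-12:15, 12:45-13:00, 13:15-16:15.
Divya ∩ Aarav ∩ Lila ∩ Erik: 09:45-10:00, 11:30-12:00, 13:15-15:15.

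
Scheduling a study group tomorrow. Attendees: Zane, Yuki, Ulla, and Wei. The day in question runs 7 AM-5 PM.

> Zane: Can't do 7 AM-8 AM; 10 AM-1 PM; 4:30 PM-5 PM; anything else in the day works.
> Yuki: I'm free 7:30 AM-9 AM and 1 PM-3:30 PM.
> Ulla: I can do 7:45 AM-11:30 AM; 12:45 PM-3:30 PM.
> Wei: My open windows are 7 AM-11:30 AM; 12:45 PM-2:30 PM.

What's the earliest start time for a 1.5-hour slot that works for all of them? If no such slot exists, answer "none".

13:00

Zane free: 08:00-10:00, 13:00-16:30 (invert busy blocks within the working day).
Yuki free: 07:30-09:00, 13:00-15:30.
Ulla free: 07:45-11:30, 12:45-15:30.
Wei free: 07:00-11:30, 12:45-14:30.
Zane ∩ Yuki: 08:00-09:00, 13:00-15:30.
Zane ∩ Yuki ∩ Ulla: 08:00-09:00, 13:00-15:30.
Zane ∩ Yuki ∩ Ulla ∩ Wei: 08:00-09:00, 13:00-14:30.
The first common window of at least 90 minutes is 13:00-14:30, so the earliest start is 13:00.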